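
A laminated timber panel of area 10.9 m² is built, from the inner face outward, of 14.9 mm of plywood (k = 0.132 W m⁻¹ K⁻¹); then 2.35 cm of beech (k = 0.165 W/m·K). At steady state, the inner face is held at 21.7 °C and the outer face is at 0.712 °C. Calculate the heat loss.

Q = 896 W

Resistance network (inner→outer):
  R_plywood = L/(kA) = 0.0149/(0.132·10.9) = 0.01036 K/W
  R_beech = L/(kA) = 0.0235/(0.165·10.9) = 0.01307 K/W
ΣR = 0.01036 + 0.01307 = 0.02343 K/W
Q = ΔT/ΣR = (21.7 °C − 0.712 °C)/0.02343 = 896 W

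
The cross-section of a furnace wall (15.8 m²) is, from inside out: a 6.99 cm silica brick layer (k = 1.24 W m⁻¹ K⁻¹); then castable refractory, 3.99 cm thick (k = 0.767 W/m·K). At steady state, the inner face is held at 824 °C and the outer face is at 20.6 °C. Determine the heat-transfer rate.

Q = 117 kW

Treat each layer as a resistance in series:
  R_silica brick = L/(kA) = 0.0699/(1.24·15.8) = 0.003568 K/W
  R_castable refractory = L/(kA) = 0.0399/(0.767·15.8) = 0.003292 K/W
ΣR = 0.003568 + 0.003292 = 0.006860 K/W
Q = ΔT/ΣR = (824 °C − 20.6 °C)/0.006860 = 1.17×10^5 W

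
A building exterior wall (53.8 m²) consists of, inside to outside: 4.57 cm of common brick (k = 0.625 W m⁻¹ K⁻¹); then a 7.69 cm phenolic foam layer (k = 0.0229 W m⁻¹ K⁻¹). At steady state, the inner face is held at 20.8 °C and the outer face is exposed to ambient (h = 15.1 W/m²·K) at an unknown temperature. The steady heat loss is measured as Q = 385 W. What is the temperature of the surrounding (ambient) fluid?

T_out = -4.23 °C

Series resistances:
  R_common brick = L/(kA) = 0.0457/(0.625·53.8) = 0.001359 K/W
  R_phenolic foam = L/(kA) = 0.0769/(0.0229·53.8) = 0.06242 K/W
  R_conv,out = 1/(hA) = 1/(15.1·53.8) = 0.001231 K/W
ΣR = 0.06501 K/W
ΔT = Q·ΣR = 385 × 0.06501 = 25.03 K
Heat flows outward, so T_out = T_in − ΔT = 20.8 − 25.03 = -4.23 °C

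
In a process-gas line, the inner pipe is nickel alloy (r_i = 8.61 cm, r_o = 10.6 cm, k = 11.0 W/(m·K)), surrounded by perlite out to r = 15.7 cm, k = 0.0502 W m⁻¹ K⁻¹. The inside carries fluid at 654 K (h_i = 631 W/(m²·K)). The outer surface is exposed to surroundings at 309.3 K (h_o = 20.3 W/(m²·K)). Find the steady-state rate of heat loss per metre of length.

Resistance network (inner→outer):
  R'_conv,in = 1/(2πr h) = 1/(2π·0.0861·631) = 0.002929 m·K/W
  R'_nickel alloy = ln(0.106/0.0861)/(2πk) = 0.2079/(2π·11.0) = 0.003008 m·K/W
  R'_perlite = ln(0.157/0.106)/(2πk) = 0.3928/(2π·0.0502) = 1.245 m·K/W
  R'_conv,out = 1/(2πr h) = 1/(2π·0.157·20.3) = 0.04994 m·K/W
ΣR = 0.002929 + 0.003008 + 1.245 + 0.04994 = 1.301 m·K/W
Q' = ΔT/ΣR = (654 K − 309.3 K)/1.301 = 265 W/m

Q' = 265 W/m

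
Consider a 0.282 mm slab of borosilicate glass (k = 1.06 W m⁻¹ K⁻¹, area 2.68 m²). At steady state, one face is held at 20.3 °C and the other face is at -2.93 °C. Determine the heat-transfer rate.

Q = 2.34×10^5 W

Q = kA·ΔT/L = 1.06 × 2.68 × |20.3 °C − -2.93 °C| / 2.82×10^-4 = 2.34×10^5 W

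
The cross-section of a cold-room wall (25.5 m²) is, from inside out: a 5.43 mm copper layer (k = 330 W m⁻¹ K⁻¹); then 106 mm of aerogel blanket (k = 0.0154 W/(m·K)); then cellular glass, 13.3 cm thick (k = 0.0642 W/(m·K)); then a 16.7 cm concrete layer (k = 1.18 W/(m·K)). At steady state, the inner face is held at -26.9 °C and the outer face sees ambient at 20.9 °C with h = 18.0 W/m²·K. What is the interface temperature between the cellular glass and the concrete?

Treat each layer as a resistance in series:
  R_copper = L/(kA) = 0.00543/(330·25.5) = 6.453×10^-7 K/W
  R_aerogel blanket = L/(kA) = 0.106/(0.0154·25.5) = 0.2699 K/W
  R_cellular glass = L/(kA) = 0.133/(0.0642·25.5) = 0.08124 K/W
  R_concrete = L/(kA) = 0.167/(1.18·25.5) = 0.005550 K/W
  R_conv,out = 1/(hA) = 1/(18.0·25.5) = 0.002179 K/W
ΣR = 6.453×10^-7 + 0.2699 + 0.08124 + 0.005550 + 0.002179 = 0.3589 K/W
Q = ΔT/ΣR = (-26.9 °C − 20.9 °C)/0.3589 = -133.2 W
From the inner boundary to the cellular glass/concrete interface, ΣR_partial = 0.3511 K/W.
T_interface = T_in − Q·ΣR_partial = -26.9 °C − (-133.2)(0.3511) = 19.9 °C

T = 19.9 °C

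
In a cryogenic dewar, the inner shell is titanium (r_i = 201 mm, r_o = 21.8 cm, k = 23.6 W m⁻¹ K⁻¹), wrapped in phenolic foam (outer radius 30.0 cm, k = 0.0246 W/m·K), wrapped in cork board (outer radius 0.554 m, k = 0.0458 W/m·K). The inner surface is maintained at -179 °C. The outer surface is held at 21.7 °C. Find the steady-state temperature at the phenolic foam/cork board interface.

T = -57.7 °C

Treat each layer as a resistance in series:
  R_titanium = (1/0.201 − 1/0.218)/(4πk) = 0.3880/(4π·23.6) = 0.001308 K/W
  R_phenolic foam = (1/0.218 − 1/0.300)/(4πk) = 1.254/(4π·0.0246) = 4.056 K/W
  R_cork board = (1/0.300 − 1/0.554)/(4πk) = 1.528/(4π·0.0458) = 2.655 K/W
ΣR = 0.001308 + 4.056 + 2.655 = 6.712 K/W
Q = ΔT/ΣR = (-179 °C − 21.7 °C)/6.712 = -29.90 W
From the inner boundary to the phenolic foam/cork board interface, ΣR_partial = 4.057 K/W.
T_interface = T_in − Q·ΣR_partial = -179 °C − (-29.90)(4.057) = -57.7 °C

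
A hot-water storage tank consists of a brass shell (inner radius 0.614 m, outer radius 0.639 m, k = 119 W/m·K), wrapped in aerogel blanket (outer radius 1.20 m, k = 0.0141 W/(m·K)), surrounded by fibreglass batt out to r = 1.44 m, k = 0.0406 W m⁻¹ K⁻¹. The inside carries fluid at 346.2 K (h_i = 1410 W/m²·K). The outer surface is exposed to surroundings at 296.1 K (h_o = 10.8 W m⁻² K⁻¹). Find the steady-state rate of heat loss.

Series thermal resistances, inner to outer:
  R_conv,in = 1/(4πr²h) = 1/(4π·0.614²·1410) = 1.497×10^-4 K/W
  R_brass = (1/0.614 − 1/0.639)/(4πk) = 0.06372/(4π·119) = 4.261×10^-5 K/W
  R_aerogel blanket = (1/0.639 − 1/1.20)/(4πk) = 0.7316/(4π·0.0141) = 4.129 K/W
  R_fibreglass batt = (1/1.20 − 1/1.44)/(4πk) = 0.1389/(4π·0.0406) = 0.2722 K/W
  R_conv,out = 1/(4πr²h) = 1/(4π·1.44²·10.8) = 0.003553 K/W
ΣR = 1.497×10^-4 + 4.261×10^-5 + 4.129 + 0.2722 + 0.003553 = 4.405 K/W
Q = ΔT/ΣR = (346.2 K − 296.1 K)/4.405 = 11.4 W

Q = 11.4 W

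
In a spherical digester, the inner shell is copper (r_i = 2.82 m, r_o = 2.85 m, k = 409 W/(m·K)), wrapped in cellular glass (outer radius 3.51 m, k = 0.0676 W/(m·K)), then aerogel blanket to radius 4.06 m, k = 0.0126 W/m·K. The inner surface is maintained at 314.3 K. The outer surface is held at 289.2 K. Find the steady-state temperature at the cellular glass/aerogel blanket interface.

T = 308.2 K

Treat each layer as a resistance in series:
  R_copper = (1/2.82 − 1/2.85)/(4πk) = 0.003733/(4π·409) = 7.263×10^-7 K/W
  R_cellular glass = (1/2.85 − 1/3.51)/(4πk) = 0.06598/(4π·0.0676) = 0.07767 K/W
  R_aerogel blanket = (1/3.51 − 1/4.06)/(4πk) = 0.03859/(4π·0.0126) = 0.2438 K/W
ΣR = 7.263×10^-7 + 0.07767 + 0.2438 = 0.3215 K/W
Q = ΔT/ΣR = (314.3 K − 289.2 K)/0.3215 = 78.07 W
From the inner boundary to the cellular glass/aerogel blanket interface, ΣR_partial = 0.07767 K/W.
T_interface = T_in − Q·ΣR_partial = 314.3 K − (78.07)(0.07767) = 308.2 K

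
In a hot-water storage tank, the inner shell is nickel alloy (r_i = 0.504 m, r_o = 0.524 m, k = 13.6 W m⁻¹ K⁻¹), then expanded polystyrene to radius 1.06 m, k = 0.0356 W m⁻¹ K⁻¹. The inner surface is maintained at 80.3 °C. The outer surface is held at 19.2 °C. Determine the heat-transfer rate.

Q = 28.3 W

Treat each layer as a resistance in series:
  R_nickel alloy = (1/0.504 − 1/0.524)/(4πk) = 0.07573/(4π·13.6) = 4.431×10^-4 K/W
  R_expanded polystyrene = (1/0.524 − 1/1.06)/(4πk) = 0.9650/(4π·0.0356) = 2.157 K/W
ΣR = 4.431×10^-4 + 2.157 = 2.157 K/W
Q = ΔT/ΣR = (80.3 °C − 19.2 °C)/2.157 = 28.3 W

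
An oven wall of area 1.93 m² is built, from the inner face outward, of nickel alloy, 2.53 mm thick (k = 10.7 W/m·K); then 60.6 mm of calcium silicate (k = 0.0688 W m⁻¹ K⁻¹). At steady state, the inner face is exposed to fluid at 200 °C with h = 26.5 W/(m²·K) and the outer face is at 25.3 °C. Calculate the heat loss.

Resistance network (inner→outer):
  R_conv,in = 1/(hA) = 1/(26.5·1.93) = 0.01955 K/W
  R_nickel alloy = L/(kA) = 0.00253/(10.7·1.93) = 1.225×10^-4 K/W
  R_calcium silicate = L/(kA) = 0.0606/(0.0688·1.93) = 0.4564 K/W
ΣR = 0.01955 + 1.225×10^-4 + 0.4564 = 0.4761 K/W
Q = ΔT/ΣR = (200 °C − 25.3 °C)/0.4761 = 367 W

Q = 367 W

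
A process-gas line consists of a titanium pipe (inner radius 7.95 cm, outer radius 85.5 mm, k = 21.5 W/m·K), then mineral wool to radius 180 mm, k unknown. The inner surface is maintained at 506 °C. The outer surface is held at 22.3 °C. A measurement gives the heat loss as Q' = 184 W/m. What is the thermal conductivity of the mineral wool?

k = 0.0451 W/m·K

ΣR = ΔT/Q' = |506 − 22.3|/184 = 2.629 m·K/W
Known resistances:
  R'_titanium = ln(0.0855/0.0795)/(2πk) = 0.07276/(2π·21.5) = 5.386×10^-4 m·K/W
R_mineral wool = ΣR − ΣR_known = 2.629 − 5.386×10^-4 = 2.628 m·K/W
ln(r₂/r₁)/(2πk) = 2.628 ⇒ k = 0.7444/(2π·2.628) = 0.0451 W/m·K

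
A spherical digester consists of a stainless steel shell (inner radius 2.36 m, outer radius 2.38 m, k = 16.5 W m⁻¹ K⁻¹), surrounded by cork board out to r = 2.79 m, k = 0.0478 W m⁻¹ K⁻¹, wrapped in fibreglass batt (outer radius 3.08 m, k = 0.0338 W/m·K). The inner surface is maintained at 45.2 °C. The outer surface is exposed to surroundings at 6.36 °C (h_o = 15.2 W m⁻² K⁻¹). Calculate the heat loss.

Q = 212 W

Treat each layer as a resistance in series:
  R_stainless steel = (1/2.36 − 1/2.38)/(4πk) = 0.003561/(4π·16.5) = 1.717×10^-5 K/W
  R_cork board = (1/2.38 − 1/2.79)/(4πk) = 0.06175/(4π·0.0478) = 0.1028 K/W
  R_fibreglass batt = (1/2.79 − 1/3.08)/(4πk) = 0.03375/(4π·0.0338) = 0.07945 K/W
  R_conv,out = 1/(4πr²h) = 1/(4π·3.08²·15.2) = 5.519×10^-4 K/W
ΣR = 1.717×10^-5 + 0.1028 + 0.07945 + 5.519×10^-4 = 0.1828 K/W
Q = ΔT/ΣR = (45.2 °C − 6.36 °C)/0.1828 = 212 W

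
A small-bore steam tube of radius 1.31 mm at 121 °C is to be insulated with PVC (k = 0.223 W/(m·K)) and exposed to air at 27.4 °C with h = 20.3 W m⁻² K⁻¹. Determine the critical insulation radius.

For a cylinder, r_cr = k_ins/h = 0.223/20.3 = 0.0110 m = 1.10 cm

r_cr = 1.10 cm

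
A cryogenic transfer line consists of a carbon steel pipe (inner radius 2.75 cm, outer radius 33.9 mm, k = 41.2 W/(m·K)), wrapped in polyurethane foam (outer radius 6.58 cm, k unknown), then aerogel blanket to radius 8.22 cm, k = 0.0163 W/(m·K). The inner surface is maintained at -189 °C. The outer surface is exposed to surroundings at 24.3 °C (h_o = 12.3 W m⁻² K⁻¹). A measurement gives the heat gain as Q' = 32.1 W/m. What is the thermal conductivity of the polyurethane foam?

k = 0.0245 W/m·K

ΣR = ΔT/Q' = |-189 − 24.3|/32.1 = 6.645 m·K/W
Known resistances:
  R'_carbon steel = ln(0.0339/0.0275)/(2πk) = 0.2092/(2π·41.2) = 8.082×10^-4 m·K/W
  R'_aerogel blanket = ln(0.0822/0.0658)/(2πk) = 0.2225/(2π·0.0163) = 2.173 m·K/W
  R'_conv,out = 1/(2πr h) = 1/(2π·0.0822·12.3) = 0.1574 m·K/W
R_polyurethane foam = ΣR − ΣR_known = 6.645 − 2.331 = 4.314 m·K/W
ln(r₂/r₁)/(2πk) = 4.314 ⇒ k = 0.6632/(2π·4.314) = 0.0245 W/m·K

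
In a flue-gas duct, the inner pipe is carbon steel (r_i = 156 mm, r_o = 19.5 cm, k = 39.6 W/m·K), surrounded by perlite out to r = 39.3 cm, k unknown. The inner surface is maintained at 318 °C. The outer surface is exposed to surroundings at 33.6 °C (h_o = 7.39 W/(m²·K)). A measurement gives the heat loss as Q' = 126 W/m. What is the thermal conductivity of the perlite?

k = 0.0507 W/m·K

ΣR = ΔT/Q' = |318 − 33.6|/126 = 2.257 m·K/W
Known resistances:
  R'_carbon steel = ln(0.195/0.156)/(2πk) = 0.2231/(2π·39.6) = 8.968×10^-4 m·K/W
  R'_conv,out = 1/(2πr h) = 1/(2π·0.393·7.39) = 0.05480 m·K/W
R_perlite = ΣR − ΣR_known = 2.257 − 0.05570 = 2.201 m·K/W
ln(r₂/r₁)/(2πk) = 2.201 ⇒ k = 0.7008/(2π·2.201) = 0.0507 W/m·K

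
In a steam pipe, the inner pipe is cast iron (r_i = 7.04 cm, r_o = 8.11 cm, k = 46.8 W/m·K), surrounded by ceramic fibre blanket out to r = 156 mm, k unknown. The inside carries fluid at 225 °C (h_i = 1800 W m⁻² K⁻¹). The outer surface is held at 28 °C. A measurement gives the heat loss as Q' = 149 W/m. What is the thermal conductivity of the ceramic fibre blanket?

ΣR = ΔT/Q' = |225 − 28|/149 = 1.322 m·K/W
Known resistances:
  R'_conv,in = 1/(2πr h) = 1/(2π·0.0704·1800) = 0.001256 m·K/W
  R'_cast iron = ln(0.0811/0.0704)/(2πk) = 0.1415/(2π·46.8) = 4.812×10^-4 m·K/W
R_ceramic fibre blanket = ΣR − ΣR_known = 1.322 − 0.001737 = 1.320 m·K/W
ln(r₂/r₁)/(2πk) = 1.320 ⇒ k = 0.6542/(2π·1.320) = 0.0789 W/m·K

k = 0.0789 W/m·K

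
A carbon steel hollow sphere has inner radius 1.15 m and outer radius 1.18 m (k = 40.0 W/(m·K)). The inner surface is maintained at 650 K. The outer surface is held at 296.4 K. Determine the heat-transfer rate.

Q = 8.04×10^6 W

Q = 4πk·ΔT/(1/r₁ − 1/r₂) = 4π × 40.0 × 353.6 / (1/1.15 − 1/1.18) = 8.04×10^6 W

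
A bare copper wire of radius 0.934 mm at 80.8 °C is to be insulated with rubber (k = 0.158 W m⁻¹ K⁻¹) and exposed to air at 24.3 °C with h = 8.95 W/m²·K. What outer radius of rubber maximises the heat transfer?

For a cylinder, r_cr = k_ins/h = 0.158/8.95 = 0.0177 m = 1.77 cm

r_cr = 1.77 cm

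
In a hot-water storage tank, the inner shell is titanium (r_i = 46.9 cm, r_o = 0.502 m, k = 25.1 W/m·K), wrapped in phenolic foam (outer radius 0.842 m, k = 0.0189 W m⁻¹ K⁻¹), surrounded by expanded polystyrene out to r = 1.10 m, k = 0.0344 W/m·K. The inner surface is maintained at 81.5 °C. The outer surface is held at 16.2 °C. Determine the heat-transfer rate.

Resistance network (inner→outer):
  R_titanium = (1/0.469 − 1/0.502)/(4πk) = 0.1402/(4π·25.1) = 4.444×10^-4 K/W
  R_phenolic foam = (1/0.502 − 1/0.842)/(4πk) = 0.8044/(4π·0.0189) = 3.387 K/W
  R_expanded polystyrene = (1/0.842 − 1/1.10)/(4πk) = 0.2786/(4π·0.0344) = 0.6444 K/W
ΣR = 4.444×10^-4 + 3.387 + 0.6444 = 4.032 K/W
Q = ΔT/ΣR = (81.5 °C − 16.2 °C)/4.032 = 16.2 W

Q = 16.2 W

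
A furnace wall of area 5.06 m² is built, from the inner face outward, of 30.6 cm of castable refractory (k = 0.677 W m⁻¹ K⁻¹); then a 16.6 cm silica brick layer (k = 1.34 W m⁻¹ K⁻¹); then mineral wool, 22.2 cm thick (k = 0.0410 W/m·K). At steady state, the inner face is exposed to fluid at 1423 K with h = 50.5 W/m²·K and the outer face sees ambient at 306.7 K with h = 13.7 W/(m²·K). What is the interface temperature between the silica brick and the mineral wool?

Series thermal resistances, inner to outer:
  R_conv,in = 1/(hA) = 1/(50.5·5.06) = 0.003913 K/W
  R_castable refractory = L/(kA) = 0.306/(0.677·5.06) = 0.08933 K/W
  R_silica brick = L/(kA) = 0.166/(1.34·5.06) = 0.02448 K/W
  R_mineral wool = L/(kA) = 0.222/(0.0410·5.06) = 1.070 K/W
  R_conv,out = 1/(hA) = 1/(13.7·5.06) = 0.01443 K/W
ΣR = 0.003913 + 0.08933 + 0.02448 + 1.070 + 0.01443 = 1.202 K/W
Q = ΔT/ΣR = (1423 K − 306.7 K)/1.202 = 928.7 W
From the inner boundary to the silica brick/mineral wool interface, ΣR_partial = 0.1177 K/W.
T_interface = T_in − Q·ΣR_partial = 1423 K − (928.7)(0.1177) = 1314 K

T = 1314 K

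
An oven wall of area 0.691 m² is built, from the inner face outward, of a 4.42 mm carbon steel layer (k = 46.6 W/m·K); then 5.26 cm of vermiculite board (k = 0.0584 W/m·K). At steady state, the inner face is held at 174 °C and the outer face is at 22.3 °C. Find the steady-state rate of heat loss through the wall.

Q = 116 W

Resistance network (inner→outer):
  R_carbon steel = L/(kA) = 0.00442/(46.6·0.691) = 1.373×10^-4 K/W
  R_vermiculite board = L/(kA) = 0.0526/(0.0584·0.691) = 1.303 K/W
ΣR = 1.373×10^-4 + 1.303 = 1.303 K/W
Q = ΔT/ΣR = (174 °C − 22.3 °C)/1.303 = 116 W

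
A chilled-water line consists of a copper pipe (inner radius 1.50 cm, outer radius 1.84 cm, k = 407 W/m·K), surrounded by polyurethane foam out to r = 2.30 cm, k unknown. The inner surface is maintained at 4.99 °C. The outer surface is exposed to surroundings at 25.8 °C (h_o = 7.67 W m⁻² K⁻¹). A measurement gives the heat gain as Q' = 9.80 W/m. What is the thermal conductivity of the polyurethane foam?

k = 0.0291 W/m·K

ΣR = ΔT/Q' = |4.99 − 25.8|/9.80 = 2.123 m·K/W
Known resistances:
  R'_copper = ln(0.0184/0.0150)/(2πk) = 0.2043/(2π·407) = 7.989×10^-5 m·K/W
  R'_conv,out = 1/(2πr h) = 1/(2π·0.0230·7.67) = 0.9022 m·K/W
R_polyurethane foam = ΣR − ΣR_known = 2.123 − 0.9023 = 1.221 m·K/W
ln(r₂/r₁)/(2πk) = 1.221 ⇒ k = 0.2231/(2π·1.221) = 0.0291 W/m·K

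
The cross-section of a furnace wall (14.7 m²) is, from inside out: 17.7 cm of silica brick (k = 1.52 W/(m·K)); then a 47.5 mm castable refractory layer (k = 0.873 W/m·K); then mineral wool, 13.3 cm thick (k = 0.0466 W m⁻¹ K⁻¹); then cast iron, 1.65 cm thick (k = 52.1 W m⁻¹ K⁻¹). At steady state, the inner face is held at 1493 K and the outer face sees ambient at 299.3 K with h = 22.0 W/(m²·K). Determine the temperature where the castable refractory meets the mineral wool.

Resistance network (inner→outer):
  R_silica brick = L/(kA) = 0.177/(1.52·14.7) = 0.007922 K/W
  R_castable refractory = L/(kA) = 0.0475/(0.873·14.7) = 0.003701 K/W
  R_mineral wool = L/(kA) = 0.133/(0.0466·14.7) = 0.1942 K/W
  R_cast iron = L/(kA) = 0.0165/(52.1·14.7) = 2.154×10^-5 K/W
  R_conv,out = 1/(hA) = 1/(22.0·14.7) = 0.003092 K/W
ΣR = 0.007922 + 0.003701 + 0.1942 + 2.154×10^-5 + 0.003092 = 0.2089 K/W
Q = ΔT/ΣR = (1493 K − 299.3 K)/0.2089 = 5714 W
From the inner boundary to the castable refractory/mineral wool interface, ΣR_partial = 0.01162 K/W.
T_interface = T_in − Q·ΣR_partial = 1493 K − (5714)(0.01162) = 1427 K

T = 1427 K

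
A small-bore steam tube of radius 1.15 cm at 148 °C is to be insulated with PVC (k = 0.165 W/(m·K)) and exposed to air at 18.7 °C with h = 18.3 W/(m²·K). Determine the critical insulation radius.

For a cylinder, r_cr = k_ins/h = 0.165/18.3 = 0.00902 m = 0.902 cm

r_cr = 0.902 cm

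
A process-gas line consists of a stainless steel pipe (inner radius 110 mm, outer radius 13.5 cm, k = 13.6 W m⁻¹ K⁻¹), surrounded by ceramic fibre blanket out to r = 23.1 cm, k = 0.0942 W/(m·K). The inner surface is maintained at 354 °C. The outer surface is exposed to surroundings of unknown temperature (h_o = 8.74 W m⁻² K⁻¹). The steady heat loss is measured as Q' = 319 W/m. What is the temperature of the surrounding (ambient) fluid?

Series resistances:
  R'_stainless steel = ln(0.135/0.110)/(2πk) = 0.2048/(2π·13.6) = 0.002397 m·K/W
  R'_ceramic fibre blanket = ln(0.231/0.135)/(2πk) = 0.5371/(2π·0.0942) = 0.9075 m·K/W
  R'_conv,out = 1/(2πr h) = 1/(2π·0.231·8.74) = 0.07883 m·K/W
ΣR = 0.9888 m·K/W
ΔT = Q'·ΣR = 319 × 0.9888 = 315.4 K
Heat flows outward, so T_out = T_in − ΔT = 354 − 315.4 = 38.6 °C

T_out = 38.6 °C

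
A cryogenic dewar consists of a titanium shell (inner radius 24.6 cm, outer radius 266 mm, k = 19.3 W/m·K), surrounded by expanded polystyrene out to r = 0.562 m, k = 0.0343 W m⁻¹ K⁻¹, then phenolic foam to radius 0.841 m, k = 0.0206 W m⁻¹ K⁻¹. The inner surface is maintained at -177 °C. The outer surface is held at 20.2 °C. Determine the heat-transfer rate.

Q = 28.7 W

Series thermal resistances, inner to outer:
  R_titanium = (1/0.246 − 1/0.266)/(4πk) = 0.3056/(4π·19.3) = 0.001260 K/W
  R_expanded polystyrene = (1/0.266 − 1/0.562)/(4πk) = 1.980/(4π·0.0343) = 4.594 K/W
  R_phenolic foam = (1/0.562 − 1/0.841)/(4πk) = 0.5903/(4π·0.0206) = 2.280 K/W
ΣR = 0.001260 + 4.594 + 2.280 = 6.875 K/W
Q = ΔT/ΣR = (-177 °C − 20.2 °C)/6.875 = -28.7 W
(Negative Q ⇒ heat flows inward; heat gain = 28.7 W.)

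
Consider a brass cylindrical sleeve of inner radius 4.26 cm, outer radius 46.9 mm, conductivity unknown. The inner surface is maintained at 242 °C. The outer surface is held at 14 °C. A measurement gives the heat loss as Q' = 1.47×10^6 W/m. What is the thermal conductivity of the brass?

ΣR = ΔT/Q' = |242 − 14|/1.47×10^6 = 1.551×10^-4 m·K/W
ln(r₂/r₁)/(2πk) = 1.551×10^-4 ⇒ k = 0.09616/(2π·1.551×10^-4) = 98.7 W/m·K

k = 98.7 W/m·K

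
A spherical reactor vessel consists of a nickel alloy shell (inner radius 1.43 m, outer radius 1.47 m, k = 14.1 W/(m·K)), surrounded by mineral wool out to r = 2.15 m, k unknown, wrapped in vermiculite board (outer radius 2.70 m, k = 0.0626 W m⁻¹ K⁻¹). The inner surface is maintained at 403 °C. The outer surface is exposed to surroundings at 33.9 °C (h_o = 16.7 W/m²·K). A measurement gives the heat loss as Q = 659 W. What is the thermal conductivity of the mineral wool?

k = 0.0390 W/m·K

ΣR = ΔT/Q = |403 − 33.9|/659 = 0.5601 K/W
Known resistances:
  R_nickel alloy = (1/1.43 − 1/1.47)/(4πk) = 0.01903/(4π·14.1) = 1.074×10^-4 K/W
  R_vermiculite board = (1/2.15 − 1/2.70)/(4πk) = 0.09475/(4π·0.0626) = 0.1204 K/W
  R_conv,out = 1/(4πr²h) = 1/(4π·2.70²·16.7) = 6.537×10^-4 K/W
R_mineral wool = ΣR − ΣR_known = 0.5601 − 0.1212 = 0.4389 K/W
(1/r₁−1/r₂)/(4πk) = 0.4389 ⇒ k = 0.2152/(4π·0.4389) = 0.0390 W/m·K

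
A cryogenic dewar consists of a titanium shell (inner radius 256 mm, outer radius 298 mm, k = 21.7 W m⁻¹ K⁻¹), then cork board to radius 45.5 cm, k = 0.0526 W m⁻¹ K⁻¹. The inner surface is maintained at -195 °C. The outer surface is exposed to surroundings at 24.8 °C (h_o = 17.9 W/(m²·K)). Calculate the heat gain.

Q = 124 W

Series thermal resistances, inner to outer:
  R_titanium = (1/0.256 − 1/0.298)/(4πk) = 0.5505/(4π·21.7) = 0.002019 K/W
  R_cork board = (1/0.298 − 1/0.455)/(4πk) = 1.158/(4π·0.0526) = 1.752 K/W
  R_conv,out = 1/(4πr²h) = 1/(4π·0.455²·17.9) = 0.02147 K/W
ΣR = 0.002019 + 1.752 + 0.02147 = 1.775 K/W
Q = ΔT/ΣR = (-195 °C − 24.8 °C)/1.775 = -124 W
(Negative Q ⇒ heat flows inward; heat gain = 124 W.)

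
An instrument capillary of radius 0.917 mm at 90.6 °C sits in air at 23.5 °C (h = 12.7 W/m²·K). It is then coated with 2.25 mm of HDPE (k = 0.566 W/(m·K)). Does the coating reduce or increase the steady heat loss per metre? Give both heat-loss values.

Critical radius for a cylinder: r_cr = k/h = 0.0446 m = 4.46 cm.
Outer radius after coating: r₂ = 9.17×10^-4 + 0.00225 = 0.003167 m.
Since r₁ < r_cr and r₂ ≤ r_cr, the coating moves toward the maximum at r_cr — heat loss rises.
Bare: R = 1/(2πr₁h) = 13.67 m·K/W; Q = 67.1/13.67 = 4.91 W/m.
Coated: R = R_cond + R_conv = 4.306 m·K/W; Q = 67.1/4.306 = 15.6 W/m.

increases: 4.91 → 15.6 W/m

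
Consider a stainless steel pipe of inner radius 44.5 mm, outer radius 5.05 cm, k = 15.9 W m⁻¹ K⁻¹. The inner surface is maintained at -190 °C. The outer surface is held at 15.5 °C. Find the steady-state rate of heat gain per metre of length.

Q' = 162 kW/m

Q' = 2πk·ΔT/ln(r₂/r₁) = 2π × 15.9 × 205.5 / ln(0.0505/0.0445) = 1.62×10^5 W/m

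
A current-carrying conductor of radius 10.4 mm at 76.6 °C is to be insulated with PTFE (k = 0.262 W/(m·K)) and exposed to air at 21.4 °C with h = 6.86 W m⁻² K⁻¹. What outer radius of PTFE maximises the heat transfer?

For a cylinder, r_cr = k_ins/h = 0.262/6.86 = 0.0382 m = 3.82 cm

r_cr = 3.82 cm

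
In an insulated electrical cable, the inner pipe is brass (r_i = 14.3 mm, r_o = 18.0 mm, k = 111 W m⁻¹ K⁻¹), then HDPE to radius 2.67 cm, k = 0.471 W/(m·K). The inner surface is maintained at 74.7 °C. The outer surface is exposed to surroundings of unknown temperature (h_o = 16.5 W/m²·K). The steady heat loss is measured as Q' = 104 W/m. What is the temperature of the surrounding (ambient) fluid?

T_out = 23.2 °C

Sum the resistances:
  R'_brass = ln(0.0180/0.0143)/(2πk) = 0.2301/(2π·111) = 3.299×10^-4 m·K/W
  R'_HDPE = ln(0.0267/0.0180)/(2πk) = 0.3943/(2π·0.471) = 0.1332 m·K/W
  R'_conv,out = 1/(2πr h) = 1/(2π·0.0267·16.5) = 0.3613 m·K/W
ΣR = 0.4948 m·K/W
ΔT = Q'·ΣR = 104 × 0.4948 = 51.46 K
Heat flows outward, so T_out = T_in − ΔT = 74.7 − 51.46 = 23.2 °C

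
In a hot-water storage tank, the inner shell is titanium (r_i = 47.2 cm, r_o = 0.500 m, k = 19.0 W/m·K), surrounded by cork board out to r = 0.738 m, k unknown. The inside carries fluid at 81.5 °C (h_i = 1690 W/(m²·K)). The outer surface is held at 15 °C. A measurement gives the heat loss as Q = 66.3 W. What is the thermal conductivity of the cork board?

ΣR = ΔT/Q = |81.5 − 15|/66.3 = 1.003 K/W
Known resistances:
  R_conv,in = 1/(4πr²h) = 1/(4π·0.472²·1690) = 2.114×10^-4 K/W
  R_titanium = (1/0.472 − 1/0.500)/(4πk) = 0.1186/(4π·19.0) = 4.969×10^-4 K/W
R_cork board = ΣR − ΣR_known = 1.003 − 7.083×10^-4 = 1.002 K/W
(1/r₁−1/r₂)/(4πk) = 1.002 ⇒ k = 0.6450/(4π·1.002) = 0.0512 W/m·K

k = 0.0512 W/m·K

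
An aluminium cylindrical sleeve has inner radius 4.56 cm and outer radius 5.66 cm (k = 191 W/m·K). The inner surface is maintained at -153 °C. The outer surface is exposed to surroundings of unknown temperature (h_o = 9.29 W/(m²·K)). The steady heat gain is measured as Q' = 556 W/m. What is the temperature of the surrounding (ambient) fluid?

T_out = 15.4 °C

Sum the resistances:
  R'_aluminium = ln(0.0566/0.0456)/(2πk) = 0.2161/(2π·191) = 1.801×10^-4 m·K/W
  R'_conv,out = 1/(2πr h) = 1/(2π·0.0566·9.29) = 0.3027 m·K/W
ΣR = 0.3029 m·K/W
ΔT = Q'·ΣR = 556 × 0.3029 = 168.4 K
Heat flows inward, so T_out = T_in + ΔT = -153 + 168.4 = 15.4 °C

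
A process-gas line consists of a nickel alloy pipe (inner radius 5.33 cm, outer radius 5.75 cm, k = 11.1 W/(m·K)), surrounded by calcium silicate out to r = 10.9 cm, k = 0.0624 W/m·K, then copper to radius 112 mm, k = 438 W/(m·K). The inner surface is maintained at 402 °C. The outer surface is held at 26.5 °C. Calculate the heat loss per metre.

Series thermal resistances, inner to outer:
  R'_nickel alloy = ln(0.0575/0.0533)/(2πk) = 0.07585/(2π·11.1) = 0.001088 m·K/W
  R'_calcium silicate = ln(0.109/0.0575)/(2πk) = 0.6396/(2π·0.0624) = 1.631 m·K/W
  R'_copper = ln(0.112/0.109)/(2πk) = 0.02715/(2π·438) = 9.866×10^-6 m·K/W
ΣR = 0.001088 + 1.631 + 9.866×10^-6 = 1.632 m·K/W
Q' = ΔT/ΣR = (402 °C − 26.5 °C)/1.632 = 230 W/m

Q' = 230 W/m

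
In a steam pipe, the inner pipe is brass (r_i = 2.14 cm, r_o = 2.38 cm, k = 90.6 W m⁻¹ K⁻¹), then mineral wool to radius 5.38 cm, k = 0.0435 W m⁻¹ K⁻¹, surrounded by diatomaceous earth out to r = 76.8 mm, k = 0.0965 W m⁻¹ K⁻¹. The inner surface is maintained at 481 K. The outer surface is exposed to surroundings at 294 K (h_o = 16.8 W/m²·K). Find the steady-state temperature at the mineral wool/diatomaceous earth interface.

Resistance network (inner→outer):
  R'_brass = ln(0.0238/0.0214)/(2πk) = 0.1063/(2π·90.6) = 1.867×10^-4 m·K/W
  R'_mineral wool = ln(0.0538/0.0238)/(2πk) = 0.8156/(2π·0.0435) = 2.984 m·K/W
  R'_diatomaceous earth = ln(0.0768/0.0538)/(2πk) = 0.3559/(2π·0.0965) = 0.5870 m·K/W
  R'_conv,out = 1/(2πr h) = 1/(2π·0.0768·16.8) = 0.1234 m·K/W
ΣR = 1.867×10^-4 + 2.984 + 0.5870 + 0.1234 = 3.695 m·K/W
Q' = ΔT/ΣR = (481 K − 294 K)/3.695 = 50.61 W/m
From the inner boundary to the mineral wool/diatomaceous earth interface, ΣR_partial = 2.984 m·K/W.
T_interface = T_in − Q'·ΣR_partial = 481 K − (50.61)(2.984) = 330.0 K

T = 330.0 K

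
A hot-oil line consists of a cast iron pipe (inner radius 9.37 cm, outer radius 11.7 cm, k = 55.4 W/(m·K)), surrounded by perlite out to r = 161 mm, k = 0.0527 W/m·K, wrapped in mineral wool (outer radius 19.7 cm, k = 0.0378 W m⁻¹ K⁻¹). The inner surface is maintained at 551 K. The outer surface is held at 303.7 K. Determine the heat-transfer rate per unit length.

Q' = 136 W/m

Series thermal resistances, inner to outer:
  R'_cast iron = ln(0.117/0.0937)/(2πk) = 0.2221/(2π·55.4) = 6.380×10^-4 m·K/W
  R'_perlite = ln(0.161/0.117)/(2πk) = 0.3192/(2π·0.0527) = 0.9641 m·K/W
  R'_mineral wool = ln(0.197/0.161)/(2πk) = 0.2018/(2π·0.0378) = 0.8497 m·K/W
ΣR = 6.380×10^-4 + 0.9641 + 0.8497 = 1.814 m·K/W
Q' = ΔT/ΣR = (551 K − 303.7 K)/1.814 = 136 W/m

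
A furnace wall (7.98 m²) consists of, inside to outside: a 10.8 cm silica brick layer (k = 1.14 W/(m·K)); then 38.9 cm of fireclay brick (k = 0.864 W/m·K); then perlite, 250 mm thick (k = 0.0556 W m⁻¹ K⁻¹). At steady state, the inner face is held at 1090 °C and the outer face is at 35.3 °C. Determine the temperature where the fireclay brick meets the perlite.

T = 976 °C

Series thermal resistances, inner to outer:
  R_silica brick = L/(kA) = 0.108/(1.14·7.98) = 0.01187 K/W
  R_fireclay brick = L/(kA) = 0.389/(0.864·7.98) = 0.05642 K/W
  R_perlite = L/(kA) = 0.250/(0.0556·7.98) = 0.5635 K/W
ΣR = 0.01187 + 0.05642 + 0.5635 = 0.6318 K/W
Q = ΔT/ΣR = (1090 °C − 35.3 °C)/0.6318 = 1669 W
From the inner boundary to the fireclay brick/perlite interface, ΣR_partial = 0.06829 K/W.
T_interface = T_in − Q·ΣR_partial = 1090 °C − (1669)(0.06829) = 976 °C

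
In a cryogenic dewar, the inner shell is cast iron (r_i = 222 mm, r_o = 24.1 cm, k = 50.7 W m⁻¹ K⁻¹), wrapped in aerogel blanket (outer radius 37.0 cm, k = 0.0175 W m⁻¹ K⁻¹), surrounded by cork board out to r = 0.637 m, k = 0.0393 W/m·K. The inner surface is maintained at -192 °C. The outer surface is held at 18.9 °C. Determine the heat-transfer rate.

Q = 23.8 W

Series thermal resistances, inner to outer:
  R_cast iron = (1/0.222 − 1/0.241)/(4πk) = 0.3551/(4π·50.7) = 5.574×10^-4 K/W
  R_aerogel blanket = (1/0.241 − 1/0.370)/(4πk) = 1.447/(4π·0.0175) = 6.578 K/W
  R_cork board = (1/0.370 − 1/0.637)/(4πk) = 1.133/(4π·0.0393) = 2.294 K/W
ΣR = 5.574×10^-4 + 6.578 + 2.294 = 8.873 K/W
Q = ΔT/ΣR = (-192 °C − 18.9 °C)/8.873 = -23.8 W
(Negative Q ⇒ heat flows inward; heat gain = 23.8 W.)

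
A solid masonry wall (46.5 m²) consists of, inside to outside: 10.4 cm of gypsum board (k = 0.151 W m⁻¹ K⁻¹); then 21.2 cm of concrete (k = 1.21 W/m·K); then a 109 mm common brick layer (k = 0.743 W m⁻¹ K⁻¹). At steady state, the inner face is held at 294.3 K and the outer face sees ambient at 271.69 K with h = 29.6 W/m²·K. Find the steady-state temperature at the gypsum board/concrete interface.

T = 279.39 K

Resistance network (inner→outer):
  R_gypsum board = L/(kA) = 0.104/(0.151·46.5) = 0.01481 K/W
  R_concrete = L/(kA) = 0.212/(1.21·46.5) = 0.003768 K/W
  R_common brick = L/(kA) = 0.109/(0.743·46.5) = 0.003155 K/W
  R_conv,out = 1/(hA) = 1/(29.6·46.5) = 7.265×10^-4 K/W
ΣR = 0.01481 + 0.003768 + 0.003155 + 7.265×10^-4 = 0.02246 K/W
Q = ΔT/ΣR = (294.3 K − 271.69 K)/0.02246 = 1007 W
From the inner boundary to the gypsum board/concrete interface, ΣR_partial = 0.01481 K/W.
T_interface = T_in − Q·ΣR_partial = 294.3 K − (1007)(0.01481) = 279.39 K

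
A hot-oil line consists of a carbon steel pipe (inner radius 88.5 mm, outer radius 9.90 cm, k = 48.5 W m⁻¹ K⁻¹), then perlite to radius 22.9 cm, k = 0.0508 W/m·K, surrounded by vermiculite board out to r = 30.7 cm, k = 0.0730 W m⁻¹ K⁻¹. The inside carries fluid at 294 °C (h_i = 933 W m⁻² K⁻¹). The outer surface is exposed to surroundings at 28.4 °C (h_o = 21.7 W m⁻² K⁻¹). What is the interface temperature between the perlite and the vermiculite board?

T = 81.9 °C

Resistance network (inner→outer):
  R'_conv,in = 1/(2πr h) = 1/(2π·0.0885·933) = 0.001928 m·K/W
  R'_carbon steel = ln(0.0990/0.0885)/(2πk) = 0.1121/(2π·48.5) = 3.679×10^-4 m·K/W
  R'_perlite = ln(0.229/0.0990)/(2πk) = 0.8386/(2π·0.0508) = 2.627 m·K/W
  R'_vermiculite board = ln(0.307/0.229)/(2πk) = 0.2931/(2π·0.0730) = 0.6391 m·K/W
  R'_conv,out = 1/(2πr h) = 1/(2π·0.307·21.7) = 0.02389 m·K/W
ΣR = 0.001928 + 3.679×10^-4 + 2.627 + 0.6391 + 0.02389 = 3.292 m·K/W
Q' = ΔT/ΣR = (294 °C − 28.4 °C)/3.292 = 80.68 W/m
From the inner boundary to the perlite/vermiculite board interface, ΣR_partial = 2.629 m·K/W.
T_interface = T_in − Q'·ΣR_partial = 294 °C − (80.68)(2.629) = 81.9 °C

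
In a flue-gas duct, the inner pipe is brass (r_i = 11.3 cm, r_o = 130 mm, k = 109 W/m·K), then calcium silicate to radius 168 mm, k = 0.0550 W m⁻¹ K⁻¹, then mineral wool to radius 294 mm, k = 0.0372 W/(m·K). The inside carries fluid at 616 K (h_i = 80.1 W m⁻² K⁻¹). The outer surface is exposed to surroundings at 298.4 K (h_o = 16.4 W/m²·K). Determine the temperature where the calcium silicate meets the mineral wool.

T = 540 K

Treat each layer as a resistance in series:
  R'_conv,in = 1/(2πr h) = 1/(2π·0.113·80.1) = 0.01758 m·K/W
  R'_brass = ln(0.130/0.113)/(2πk) = 0.1401/(2π·109) = 2.046×10^-4 m·K/W
  R'_calcium silicate = ln(0.168/0.130)/(2πk) = 0.2564/(2π·0.0550) = 0.7420 m·K/W
  R'_mineral wool = ln(0.294/0.168)/(2πk) = 0.5596/(2π·0.0372) = 2.394 m·K/W
  R'_conv,out = 1/(2πr h) = 1/(2π·0.294·16.4) = 0.03301 m·K/W
ΣR = 0.01758 + 2.046×10^-4 + 0.7420 + 2.394 + 0.03301 = 3.187 m·K/W
Q' = ΔT/ΣR = (616 K − 298.4 K)/3.187 = 99.65 W/m
From the inner boundary to the calcium silicate/mineral wool interface, ΣR_partial = 0.7598 m·K/W.
T_interface = T_in − Q'·ΣR_partial = 616 K − (99.65)(0.7598) = 540 K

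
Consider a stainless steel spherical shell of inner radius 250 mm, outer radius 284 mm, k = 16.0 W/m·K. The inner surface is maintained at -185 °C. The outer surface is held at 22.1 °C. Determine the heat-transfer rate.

Q = 4πk·ΔT/(1/r₁ − 1/r₂) = 4π × 16.0 × 207.1 / (1/0.250 − 1/0.284) = 87000 W

Q = 87.0 kW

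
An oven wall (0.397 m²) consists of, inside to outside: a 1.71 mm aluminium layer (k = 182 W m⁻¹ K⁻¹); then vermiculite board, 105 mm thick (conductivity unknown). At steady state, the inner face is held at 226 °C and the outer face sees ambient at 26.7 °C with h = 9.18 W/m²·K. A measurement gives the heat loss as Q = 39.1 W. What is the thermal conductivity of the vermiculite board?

ΣR = ΔT/Q = |226 − 26.7|/39.1 = 5.097 K/W
Known resistances:
  R_aluminium = L/(kA) = 0.00171/(182·0.397) = 2.367×10^-5 K/W
  R_conv,out = 1/(hA) = 1/(9.18·0.397) = 0.2744 K/W
R_vermiculite board = ΣR − ΣR_known = 5.097 − 0.2744 = 4.823 K/W
L/(kA) = 4.823 ⇒ k = 0.105/(4.823·0.397) = 0.0548 W/m·K

k = 0.0548 W/m·K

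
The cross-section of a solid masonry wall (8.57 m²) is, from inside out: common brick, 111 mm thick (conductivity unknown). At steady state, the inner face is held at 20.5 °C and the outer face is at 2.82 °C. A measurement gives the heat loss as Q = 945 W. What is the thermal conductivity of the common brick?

k = 0.692 W/m·K

ΣR = ΔT/Q = |20.5 − 2.82|/945 = 0.01871 K/W
L/(kA) = 0.01871 ⇒ k = 0.111/(0.01871·8.57) = 0.692 W/m·K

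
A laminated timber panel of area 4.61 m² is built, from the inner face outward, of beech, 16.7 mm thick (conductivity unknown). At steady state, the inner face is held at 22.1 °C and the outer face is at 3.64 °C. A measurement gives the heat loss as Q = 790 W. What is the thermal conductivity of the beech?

k = 0.155 W/m·K

ΣR = ΔT/Q = |22.1 − 3.64|/790 = 0.02337 K/W
L/(kA) = 0.02337 ⇒ k = 0.0167/(0.02337·4.61) = 0.155 W/m·K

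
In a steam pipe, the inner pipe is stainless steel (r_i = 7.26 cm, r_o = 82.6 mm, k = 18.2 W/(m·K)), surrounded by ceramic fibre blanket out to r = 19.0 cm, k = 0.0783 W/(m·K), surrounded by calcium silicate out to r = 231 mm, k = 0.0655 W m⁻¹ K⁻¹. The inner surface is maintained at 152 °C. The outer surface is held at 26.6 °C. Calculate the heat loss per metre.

Q' = 57.8 W/m

Series thermal resistances, inner to outer:
  R'_stainless steel = ln(0.0826/0.0726)/(2πk) = 0.1290/(2π·18.2) = 0.001128 m·K/W
  R'_ceramic fibre blanket = ln(0.190/0.0826)/(2πk) = 0.8330/(2π·0.0783) = 1.693 m·K/W
  R'_calcium silicate = ln(0.231/0.190)/(2πk) = 0.1954/(2π·0.0655) = 0.4748 m·K/W
ΣR = 0.001128 + 1.693 + 0.4748 = 2.169 m·K/W
Q' = ΔT/ΣR = (152 °C − 26.6 °C)/2.169 = 57.8 W/m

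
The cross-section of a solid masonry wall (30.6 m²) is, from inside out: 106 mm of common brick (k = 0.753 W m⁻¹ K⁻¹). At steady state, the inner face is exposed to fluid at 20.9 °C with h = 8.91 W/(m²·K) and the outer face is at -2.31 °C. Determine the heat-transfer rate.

Q = 2.81 kW

Resistance network (inner→outer):
  R_conv,in = 1/(hA) = 1/(8.91·30.6) = 0.003668 K/W
  R_common brick = L/(kA) = 0.106/(0.753·30.6) = 0.004600 K/W
ΣR = 0.003668 + 0.004600 = 0.008268 K/W
Q = ΔT/ΣR = (20.9 °C − -2.31 °C)/0.008268 = 2810 W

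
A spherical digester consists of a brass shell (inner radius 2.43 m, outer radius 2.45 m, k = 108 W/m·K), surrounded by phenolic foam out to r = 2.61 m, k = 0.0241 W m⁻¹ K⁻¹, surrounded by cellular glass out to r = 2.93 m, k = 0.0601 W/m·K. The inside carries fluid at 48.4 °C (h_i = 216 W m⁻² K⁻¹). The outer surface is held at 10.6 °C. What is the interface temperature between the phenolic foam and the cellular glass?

Series thermal resistances, inner to outer:
  R_conv,in = 1/(4πr²h) = 1/(4π·2.43²·216) = 6.239×10^-5 K/W
  R_brass = (1/2.43 − 1/2.45)/(4πk) = 0.003359/(4π·108) = 2.475×10^-6 K/W
  R_phenolic foam = (1/2.45 − 1/2.61)/(4πk) = 0.02502/(4π·0.0241) = 0.08262 K/W
  R_cellular glass = (1/2.61 − 1/2.93)/(4πk) = 0.04184/(4π·0.0601) = 0.05541 K/W
ΣR = 6.239×10^-5 + 2.475×10^-6 + 0.08262 + 0.05541 = 0.1381 K/W
Q = ΔT/ΣR = (48.4 °C − 10.6 °C)/0.1381 = 273.7 W
From the inner boundary to the phenolic foam/cellular glass interface, ΣR_partial = 0.08268 K/W.
T_interface = T_in − Q·ΣR_partial = 48.4 °C − (273.7)(0.08268) = 25.8 °C

T = 25.8 °C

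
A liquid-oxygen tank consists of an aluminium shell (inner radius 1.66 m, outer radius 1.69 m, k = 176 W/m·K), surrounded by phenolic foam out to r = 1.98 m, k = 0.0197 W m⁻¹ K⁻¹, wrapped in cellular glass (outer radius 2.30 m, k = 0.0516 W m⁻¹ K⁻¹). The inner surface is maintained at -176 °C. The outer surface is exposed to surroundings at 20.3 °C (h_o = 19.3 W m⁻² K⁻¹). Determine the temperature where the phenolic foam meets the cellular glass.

Treat each layer as a resistance in series:
  R_aluminium = (1/1.66 − 1/1.69)/(4πk) = 0.01069/(4π·176) = 4.835×10^-6 K/W
  R_phenolic foam = (1/1.69 − 1/1.98)/(4πk) = 0.08667/(4π·0.0197) = 0.3501 K/W
  R_cellular glass = (1/1.98 − 1/2.30)/(4πk) = 0.07027/(4π·0.0516) = 0.1084 K/W
  R_conv,out = 1/(4πr²h) = 1/(4π·2.30²·19.3) = 7.794×10^-4 K/W
ΣR = 4.835×10^-6 + 0.3501 + 0.1084 + 7.794×10^-4 = 0.4593 K/W
Q = ΔT/ΣR = (-176 °C − 20.3 °C)/0.4593 = -427.4 W
From the inner boundary to the phenolic foam/cellular glass interface, ΣR_partial = 0.3501 K/W.
T_interface = T_in − Q·ΣR_partial = -176 °C − (-427.4)(0.3501) = -26.4 °C

T = -26.4 °C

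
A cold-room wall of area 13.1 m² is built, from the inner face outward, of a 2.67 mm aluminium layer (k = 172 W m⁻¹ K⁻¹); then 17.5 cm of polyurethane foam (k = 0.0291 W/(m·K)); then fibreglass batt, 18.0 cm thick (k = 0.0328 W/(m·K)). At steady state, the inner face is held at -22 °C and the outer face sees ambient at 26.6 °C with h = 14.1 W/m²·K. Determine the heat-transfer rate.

Treat each layer as a resistance in series:
  R_aluminium = L/(kA) = 0.00267/(172·13.1) = 1.185×10^-6 K/W
  R_polyurethane foam = L/(kA) = 0.175/(0.0291·13.1) = 0.4591 K/W
  R_fibreglass batt = L/(kA) = 0.180/(0.0328·13.1) = 0.4189 K/W
  R_conv,out = 1/(hA) = 1/(14.1·13.1) = 0.005414 K/W
ΣR = 1.185×10^-6 + 0.4591 + 0.4189 + 0.005414 = 0.8834 K/W
Q = ΔT/ΣR = (-22 °C − 26.6 °C)/0.8834 = -55.0 W
(Negative Q ⇒ heat flows inward; heat gain = 55.0 W.)

Q = 55.0 W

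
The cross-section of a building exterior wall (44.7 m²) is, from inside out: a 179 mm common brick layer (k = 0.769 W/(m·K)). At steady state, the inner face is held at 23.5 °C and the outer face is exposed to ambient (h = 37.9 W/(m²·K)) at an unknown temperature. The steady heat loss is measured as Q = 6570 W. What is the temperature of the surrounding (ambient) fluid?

Sum the resistances:
  R_common brick = L/(kA) = 0.179/(0.769·44.7) = 0.005207 K/W
  R_conv,out = 1/(hA) = 1/(37.9·44.7) = 5.903×10^-4 K/W
ΣR = 0.005798 K/W
ΔT = Q·ΣR = 6570 × 0.005798 = 38.09 K
Heat flows outward, so T_out = T_in − ΔT = 23.5 − 38.09 = -14.6 °C

T_out = -14.6 °C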